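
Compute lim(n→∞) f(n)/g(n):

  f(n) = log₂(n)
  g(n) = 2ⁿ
0

Since log₂(n) (O(log n)) grows slower than 2ⁿ (O(2ⁿ)),
the ratio f(n)/g(n) → 0 as n → ∞.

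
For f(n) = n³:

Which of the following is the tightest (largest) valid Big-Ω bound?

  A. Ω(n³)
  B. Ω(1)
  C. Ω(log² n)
A

f(n) = n³ is Ω(n³).
All listed options are valid Big-Ω bounds (lower bounds),
but Ω(n³) is the tightest (largest valid bound).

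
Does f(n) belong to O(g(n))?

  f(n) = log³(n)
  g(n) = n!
True

f(n) = log³(n) is O(log³ n), and g(n) = n! is O(n!).
Since O(log³ n) ⊆ O(n!) (f grows no faster than g), f(n) = O(g(n)) is true.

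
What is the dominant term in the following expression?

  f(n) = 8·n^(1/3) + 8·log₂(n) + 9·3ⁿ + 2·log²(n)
9·3ⁿ

Looking at each term:
  - 8·n^(1/3) is O(n^(1/3))
  - 8·log₂(n) is O(log n)
  - 9·3ⁿ is O(3ⁿ)
  - 2·log²(n) is O(log² n)

The term 9·3ⁿ (O(3ⁿ)) grows fastest and dominates all others.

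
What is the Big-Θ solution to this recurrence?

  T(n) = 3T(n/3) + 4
Θ(n)

Master Theorem: a = 3, b = 3, f(n) = 4.
Compute the critical exponent d = log₃(3) = 1.
Compare f(n) = Θ(1) against n^d:
  k = 0 < d = 1, so f(n) = O(n^(d-ε)) — Case 1.
  The recursion cost dominates: T(n) = Θ(n^d) = Θ(n).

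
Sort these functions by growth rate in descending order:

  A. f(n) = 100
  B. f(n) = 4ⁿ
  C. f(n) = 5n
B > C > A

Comparing growth rates:
B = 4ⁿ is O(4ⁿ)
C = 5n is O(n)
A = 100 is O(1)

Therefore, the order from fastest to slowest is: B > C > A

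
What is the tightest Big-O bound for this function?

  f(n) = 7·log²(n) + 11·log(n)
O(log² n)

The dominant term in 7·log²(n) + 11·log(n) is 7·log²(n), which is Θ(log² n).
Lower-order terms (11·log(n)) are asymptotically negligible.
Constants are absorbed, so the tightest bound is O(log² n).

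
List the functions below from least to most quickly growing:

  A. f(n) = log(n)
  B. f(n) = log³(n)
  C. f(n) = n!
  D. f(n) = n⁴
A < B < D < C

Comparing growth rates:
A = log(n) is O(log n)
B = log³(n) is O(log³ n)
D = n⁴ is O(n⁴)
C = n! is O(n!)

Therefore, the order from slowest to fastest is: A < B < D < C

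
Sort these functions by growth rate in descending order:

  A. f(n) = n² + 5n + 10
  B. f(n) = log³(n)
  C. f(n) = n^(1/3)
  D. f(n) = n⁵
D > A > C > B

Comparing growth rates:
D = n⁵ is O(n⁵)
A = n² + 5n + 10 is O(n²)
C = n^(1/3) is O(n^(1/3))
B = log³(n) is O(log³ n)

Therefore, the order from fastest to slowest is: D > A > C > B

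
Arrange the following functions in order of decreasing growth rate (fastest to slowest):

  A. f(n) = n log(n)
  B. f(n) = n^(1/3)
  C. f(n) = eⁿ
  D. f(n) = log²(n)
C > A > B > D

Comparing growth rates:
C = eⁿ is O(eⁿ)
A = n log(n) is O(n log n)
B = n^(1/3) is O(n^(1/3))
D = log²(n) is O(log² n)

Therefore, the order from fastest to slowest is: C > A > B > D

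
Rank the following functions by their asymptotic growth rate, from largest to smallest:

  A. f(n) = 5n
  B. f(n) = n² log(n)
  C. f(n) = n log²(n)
B > C > A

Comparing growth rates:
B = n² log(n) is O(n² log n)
C = n log²(n) is O(n log² n)
A = 5n is O(n)

Therefore, the order from fastest to slowest is: B > C > A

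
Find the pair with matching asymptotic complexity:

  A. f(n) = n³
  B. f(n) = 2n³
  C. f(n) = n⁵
A and B

Examining each function:
  A. n³ is O(n³)
  B. 2n³ is O(n³)
  C. n⁵ is O(n⁵)

Functions A and B both have the same complexity class.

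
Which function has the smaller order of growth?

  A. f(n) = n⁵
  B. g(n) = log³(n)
B

f(n) = n⁵ is O(n⁵), while g(n) = log³(n) is O(log³ n).
Since O(log³ n) grows slower than O(n⁵), g(n) is dominated.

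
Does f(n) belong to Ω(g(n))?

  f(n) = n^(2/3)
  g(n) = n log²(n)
False

f(n) = n^(2/3) is O(n^(2/3)), and g(n) = n log²(n) is O(n log² n).
Since O(n^(2/3)) grows slower than O(n log² n), f(n) = Ω(g(n)) is false.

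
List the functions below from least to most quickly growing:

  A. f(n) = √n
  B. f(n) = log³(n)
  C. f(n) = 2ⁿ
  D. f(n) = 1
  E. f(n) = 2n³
D < B < A < E < C

Comparing growth rates:
D = 1 is O(1)
B = log³(n) is O(log³ n)
A = √n is O(√n)
E = 2n³ is O(n³)
C = 2ⁿ is O(2ⁿ)

Therefore, the order from slowest to fastest is: D < B < A < E < C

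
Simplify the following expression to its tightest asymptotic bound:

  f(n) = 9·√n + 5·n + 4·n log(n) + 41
Θ(n log n)

Order the terms by growth rate: 41 ≺ 9·√n ≺ 5·n ≺ 4·n log(n).
The fastest-growing term 4·n log(n) dominates as n → ∞; dropping its constant factor gives Θ(n log n).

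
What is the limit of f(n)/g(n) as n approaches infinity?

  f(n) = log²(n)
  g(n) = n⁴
0

Since log²(n) (O(log² n)) grows slower than n⁴ (O(n⁴)),
the ratio f(n)/g(n) → 0 as n → ∞.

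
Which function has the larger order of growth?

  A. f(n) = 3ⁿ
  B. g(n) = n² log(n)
A

f(n) = 3ⁿ is O(3ⁿ), while g(n) = n² log(n) is O(n² log n).
Since O(3ⁿ) grows faster than O(n² log n), f(n) dominates.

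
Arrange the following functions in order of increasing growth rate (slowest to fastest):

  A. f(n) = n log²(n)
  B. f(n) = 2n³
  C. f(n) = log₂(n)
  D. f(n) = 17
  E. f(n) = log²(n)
D < C < E < A < B

Comparing growth rates:
D = 17 is O(1)
C = log₂(n) is O(log n)
E = log²(n) is O(log² n)
A = n log²(n) is O(n log² n)
B = 2n³ is O(n³)

Therefore, the order from slowest to fastest is: D < C < E < A < B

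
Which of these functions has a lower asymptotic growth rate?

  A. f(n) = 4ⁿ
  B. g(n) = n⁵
B

f(n) = 4ⁿ is O(4ⁿ), while g(n) = n⁵ is O(n⁵).
Since O(n⁵) grows slower than O(4ⁿ), g(n) is dominated.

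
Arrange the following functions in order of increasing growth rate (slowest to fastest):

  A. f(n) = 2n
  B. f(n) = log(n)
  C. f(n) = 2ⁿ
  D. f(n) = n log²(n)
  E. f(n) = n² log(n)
B < A < D < E < C

Comparing growth rates:
B = log(n) is O(log n)
A = 2n is O(n)
D = n log²(n) is O(n log² n)
E = n² log(n) is O(n² log n)
C = 2ⁿ is O(2ⁿ)

Therefore, the order from slowest to fastest is: B < A < D < E < C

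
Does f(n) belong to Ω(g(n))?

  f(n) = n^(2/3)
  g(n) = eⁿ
False

f(n) = n^(2/3) is O(n^(2/3)), and g(n) = eⁿ is O(eⁿ).
Since O(n^(2/3)) grows slower than O(eⁿ), f(n) = Ω(g(n)) is false.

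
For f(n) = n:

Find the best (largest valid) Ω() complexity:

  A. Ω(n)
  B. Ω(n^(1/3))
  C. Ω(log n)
A

f(n) = n is Ω(n).
All listed options are valid Big-Ω bounds (lower bounds),
but Ω(n) is the tightest (largest valid bound).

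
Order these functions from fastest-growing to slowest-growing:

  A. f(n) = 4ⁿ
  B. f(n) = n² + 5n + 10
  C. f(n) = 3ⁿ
A > C > B

Comparing growth rates:
A = 4ⁿ is O(4ⁿ)
C = 3ⁿ is O(3ⁿ)
B = n² + 5n + 10 is O(n²)

Therefore, the order from fastest to slowest is: A > C > B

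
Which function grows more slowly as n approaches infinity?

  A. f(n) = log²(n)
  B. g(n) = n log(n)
A

f(n) = log²(n) is O(log² n), while g(n) = n log(n) is O(n log n).
Since O(log² n) grows slower than O(n log n), f(n) is dominated.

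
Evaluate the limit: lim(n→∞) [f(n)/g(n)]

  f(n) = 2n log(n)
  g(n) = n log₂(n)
log(4)

Since 2n log(n) and n log₂(n) have the same growth rate (O(n log n)),
the ratio converges to a constant: log(4).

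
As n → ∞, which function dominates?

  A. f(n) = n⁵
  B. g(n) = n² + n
A

f(n) = n⁵ is O(n⁵), while g(n) = n² + n is O(n²).
Since O(n⁵) grows faster than O(n²), f(n) dominates.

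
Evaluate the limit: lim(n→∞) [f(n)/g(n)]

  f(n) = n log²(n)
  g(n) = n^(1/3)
∞

Since n log²(n) (O(n log² n)) grows faster than n^(1/3) (O(n^(1/3))),
the ratio f(n)/g(n) → ∞ as n → ∞.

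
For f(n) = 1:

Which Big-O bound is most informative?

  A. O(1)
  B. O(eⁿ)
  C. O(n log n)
A

f(n) = 1 is O(1).
All listed options are valid Big-O bounds (upper bounds),
but O(1) is the tightest (smallest valid bound).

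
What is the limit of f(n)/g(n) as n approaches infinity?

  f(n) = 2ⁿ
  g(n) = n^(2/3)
∞

Since 2ⁿ (O(2ⁿ)) grows faster than n^(2/3) (O(n^(2/3))),
the ratio f(n)/g(n) → ∞ as n → ∞.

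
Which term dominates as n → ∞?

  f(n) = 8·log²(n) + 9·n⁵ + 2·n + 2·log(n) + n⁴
9·n⁵

Looking at each term:
  - 8·log²(n) is O(log² n)
  - 9·n⁵ is O(n⁵)
  - 2·n is O(n)
  - 2·log(n) is O(log n)
  - n⁴ is O(n⁴)

The term 9·n⁵ (O(n⁵)) grows fastest and dominates all others.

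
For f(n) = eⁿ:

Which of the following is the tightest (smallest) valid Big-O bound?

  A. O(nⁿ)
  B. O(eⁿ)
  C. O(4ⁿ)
B

f(n) = eⁿ is O(eⁿ).
All listed options are valid Big-O bounds (upper bounds),
but O(eⁿ) is the tightest (smallest valid bound).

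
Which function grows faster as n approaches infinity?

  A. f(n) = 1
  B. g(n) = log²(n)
B

f(n) = 1 is O(1), while g(n) = log²(n) is O(log² n).
Since O(log² n) grows faster than O(1), g(n) dominates.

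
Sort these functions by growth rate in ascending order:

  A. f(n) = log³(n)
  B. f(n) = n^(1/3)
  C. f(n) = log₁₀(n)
C < A < B

Comparing growth rates:
C = log₁₀(n) is O(log n)
A = log³(n) is O(log³ n)
B = n^(1/3) is O(n^(1/3))

Therefore, the order from slowest to fastest is: C < A < B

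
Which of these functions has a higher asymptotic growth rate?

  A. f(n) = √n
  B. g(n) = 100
A

f(n) = √n is O(√n), while g(n) = 100 is O(1).
Since O(√n) grows faster than O(1), f(n) dominates.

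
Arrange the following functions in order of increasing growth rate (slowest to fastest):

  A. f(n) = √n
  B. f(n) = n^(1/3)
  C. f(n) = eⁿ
B < A < C

Comparing growth rates:
B = n^(1/3) is O(n^(1/3))
A = √n is O(√n)
C = eⁿ is O(eⁿ)

Therefore, the order from slowest to fastest is: B < A < C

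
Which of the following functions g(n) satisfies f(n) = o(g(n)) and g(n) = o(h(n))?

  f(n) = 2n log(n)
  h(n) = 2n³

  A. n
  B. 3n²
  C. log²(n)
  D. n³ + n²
B

We need g(n) with 2n log(n) = o(g(n)) and g(n) = o(2n³), i.e. O(n log n) ≺ g ≺ O(n³).
Check each option:
  A. n — O(n) does not grow strictly faster than f(n)
  B. 3n² — O(n²) is strictly between O(n log n) and O(n³) ✓
  C. log²(n) — O(log² n) does not grow strictly faster than f(n)
  D. n³ + n² — O(n³) does not grow strictly slower than h(n)

Only option B (3n²) lies strictly between.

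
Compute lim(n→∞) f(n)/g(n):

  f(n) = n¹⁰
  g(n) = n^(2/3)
∞

Since n¹⁰ (O(n¹⁰)) grows faster than n^(2/3) (O(n^(2/3))),
the ratio f(n)/g(n) → ∞ as n → ∞.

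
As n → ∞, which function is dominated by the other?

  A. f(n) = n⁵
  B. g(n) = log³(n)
B

f(n) = n⁵ is O(n⁵), while g(n) = log³(n) is O(log³ n).
Since O(log³ n) grows slower than O(n⁵), g(n) is dominated.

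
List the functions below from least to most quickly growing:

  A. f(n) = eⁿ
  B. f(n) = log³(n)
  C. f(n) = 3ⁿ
B < A < C

Comparing growth rates:
B = log³(n) is O(log³ n)
A = eⁿ is O(eⁿ)
C = 3ⁿ is O(3ⁿ)

Therefore, the order from slowest to fastest is: B < A < C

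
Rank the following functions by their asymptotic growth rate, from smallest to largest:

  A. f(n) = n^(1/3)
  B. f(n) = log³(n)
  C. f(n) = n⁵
B < A < C

Comparing growth rates:
B = log³(n) is O(log³ n)
A = n^(1/3) is O(n^(1/3))
C = n⁵ is O(n⁵)

Therefore, the order from slowest to fastest is: B < A < C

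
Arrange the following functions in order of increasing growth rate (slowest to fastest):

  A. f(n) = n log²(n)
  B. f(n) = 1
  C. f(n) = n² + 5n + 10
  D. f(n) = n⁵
B < A < C < D

Comparing growth rates:
B = 1 is O(1)
A = n log²(n) is O(n log² n)
C = n² + 5n + 10 is O(n²)
D = n⁵ is O(n⁵)

Therefore, the order from slowest to fastest is: B < A < C < D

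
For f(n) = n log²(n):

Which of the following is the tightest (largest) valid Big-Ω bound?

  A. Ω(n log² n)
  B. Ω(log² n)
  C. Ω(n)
A

f(n) = n log²(n) is Ω(n log² n).
All listed options are valid Big-Ω bounds (lower bounds),
but Ω(n log² n) is the tightest (largest valid bound).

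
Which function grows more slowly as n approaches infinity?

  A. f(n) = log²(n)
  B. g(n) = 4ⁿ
A

f(n) = log²(n) is O(log² n), while g(n) = 4ⁿ is O(4ⁿ).
Since O(log² n) grows slower than O(4ⁿ), f(n) is dominated.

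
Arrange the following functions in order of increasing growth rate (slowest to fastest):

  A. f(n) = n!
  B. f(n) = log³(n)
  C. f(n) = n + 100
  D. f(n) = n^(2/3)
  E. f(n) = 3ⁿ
B < D < C < E < A

Comparing growth rates:
B = log³(n) is O(log³ n)
D = n^(2/3) is O(n^(2/3))
C = n + 100 is O(n)
E = 3ⁿ is O(3ⁿ)
A = n! is O(n!)

Therefore, the order from slowest to fastest is: B < D < C < E < A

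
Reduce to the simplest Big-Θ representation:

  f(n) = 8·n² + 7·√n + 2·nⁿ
Θ(nⁿ)

Order the terms by growth rate: 7·√n ≺ 8·n² ≺ 2·nⁿ.
The fastest-growing term 2·nⁿ dominates as n → ∞; dropping its constant factor gives Θ(nⁿ).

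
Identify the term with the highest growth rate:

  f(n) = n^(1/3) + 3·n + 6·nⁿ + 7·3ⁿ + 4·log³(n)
6·nⁿ

Looking at each term:
  - n^(1/3) is O(n^(1/3))
  - 3·n is O(n)
  - 6·nⁿ is O(nⁿ)
  - 7·3ⁿ is O(3ⁿ)
  - 4·log³(n) is O(log³ n)

The term 6·nⁿ (O(nⁿ)) grows fastest and dominates all others.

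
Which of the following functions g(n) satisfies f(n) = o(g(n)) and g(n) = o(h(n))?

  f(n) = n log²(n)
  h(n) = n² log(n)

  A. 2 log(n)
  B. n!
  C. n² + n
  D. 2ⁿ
C

We need g(n) with n log²(n) = o(g(n)) and g(n) = o(n² log(n)), i.e. O(n log² n) ≺ g ≺ O(n² log n).
Check each option:
  A. 2 log(n) — O(log n) does not grow strictly faster than f(n)
  B. n! — O(n!) does not grow strictly slower than h(n)
  C. n² + n — O(n²) is strictly between O(n log² n) and O(n² log n) ✓
  D. 2ⁿ — O(2ⁿ) does not grow strictly slower than h(n)

Only option C (n² + n) lies strictly between.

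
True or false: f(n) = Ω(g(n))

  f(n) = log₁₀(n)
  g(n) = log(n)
True

f(n) = log₁₀(n) and g(n) = log(n) are both O(log n).
Big-Ω permits equal growth rates (f ≥ c·g for some c > 0), so f(n) = Ω(g(n)) is true.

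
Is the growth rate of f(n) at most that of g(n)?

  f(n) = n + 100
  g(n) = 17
False

f(n) = n + 100 is O(n), and g(n) = 17 is O(1).
Since O(n) grows faster than O(1), f(n) = O(g(n)) is false.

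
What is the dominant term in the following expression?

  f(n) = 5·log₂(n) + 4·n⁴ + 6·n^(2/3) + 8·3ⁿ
8·3ⁿ

Looking at each term:
  - 5·log₂(n) is O(log n)
  - 4·n⁴ is O(n⁴)
  - 6·n^(2/3) is O(n^(2/3))
  - 8·3ⁿ is O(3ⁿ)

The term 8·3ⁿ (O(3ⁿ)) grows fastest and dominates all others.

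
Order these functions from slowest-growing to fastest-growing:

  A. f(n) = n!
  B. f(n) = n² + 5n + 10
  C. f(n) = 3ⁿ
B < C < A

Comparing growth rates:
B = n² + 5n + 10 is O(n²)
C = 3ⁿ is O(3ⁿ)
A = n! is O(n!)

Therefore, the order from slowest to fastest is: B < C < A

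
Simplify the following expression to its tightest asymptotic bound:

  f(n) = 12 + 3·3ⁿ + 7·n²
Θ(3ⁿ)

Order the terms by growth rate: 12 ≺ 7·n² ≺ 3·3ⁿ.
The fastest-growing term 3·3ⁿ dominates as n → ∞; dropping its constant factor gives Θ(3ⁿ).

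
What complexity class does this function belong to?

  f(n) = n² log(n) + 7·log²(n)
O(n² log n)

The dominant term in n² log(n) + 7·log²(n) is n² log(n), which is Θ(n² log n).
Lower-order terms (7·log²(n)) are asymptotically negligible.
Constants are absorbed, so the tightest bound is O(n² log n).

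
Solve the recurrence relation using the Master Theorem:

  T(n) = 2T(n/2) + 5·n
Θ(n log n)

Master Theorem: a = 2, b = 2, f(n) = 5·n.
Compute the critical exponent d = log₂(2) = 1.
Compare f(n) = Θ(n) against n^d:
  k = 1 = d, so f(n) = Θ(n^d) — Case 2.
  Work is balanced across levels: T(n) = Θ(n^d log n) = Θ(n log n).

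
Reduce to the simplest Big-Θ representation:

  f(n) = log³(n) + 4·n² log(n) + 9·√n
Θ(n² log n)

Order the terms by growth rate: log³(n) ≺ 9·√n ≺ 4·n² log(n).
The fastest-growing term 4·n² log(n) dominates as n → ∞; dropping its constant factor gives Θ(n² log n).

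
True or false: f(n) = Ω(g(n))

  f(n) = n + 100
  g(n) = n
True

f(n) = n + 100 and g(n) = n are both O(n).
Big-Ω permits equal growth rates (f ≥ c·g for some c > 0), so f(n) = Ω(g(n)) is true.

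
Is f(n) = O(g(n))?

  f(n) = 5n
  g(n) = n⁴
True

f(n) = 5n is O(n), and g(n) = n⁴ is O(n⁴).
Since O(n) ⊆ O(n⁴) (f grows no faster than g), f(n) = O(g(n)) is true.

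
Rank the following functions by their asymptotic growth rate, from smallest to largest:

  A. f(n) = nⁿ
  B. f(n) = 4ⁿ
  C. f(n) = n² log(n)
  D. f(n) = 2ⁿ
C < D < B < A

Comparing growth rates:
C = n² log(n) is O(n² log n)
D = 2ⁿ is O(2ⁿ)
B = 4ⁿ is O(4ⁿ)
A = nⁿ is O(nⁿ)

Therefore, the order from slowest to fastest is: C < D < B < A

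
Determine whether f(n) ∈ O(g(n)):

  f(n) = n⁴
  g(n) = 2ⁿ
True

f(n) = n⁴ is O(n⁴), and g(n) = 2ⁿ is O(2ⁿ).
Since O(n⁴) ⊆ O(2ⁿ) (f grows no faster than g), f(n) = O(g(n)) is true.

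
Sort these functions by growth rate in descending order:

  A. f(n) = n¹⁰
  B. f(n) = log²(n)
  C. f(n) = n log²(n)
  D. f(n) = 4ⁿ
D > A > C > B

Comparing growth rates:
D = 4ⁿ is O(4ⁿ)
A = n¹⁰ is O(n¹⁰)
C = n log²(n) is O(n log² n)
B = log²(n) is O(log² n)

Therefore, the order from fastest to slowest is: D > A > C > B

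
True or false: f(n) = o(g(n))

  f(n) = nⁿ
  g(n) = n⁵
False

f(n) = nⁿ is O(nⁿ), and g(n) = n⁵ is O(n⁵).
Since O(nⁿ) grows faster than or equal to O(n⁵), f(n) = o(g(n)) is false.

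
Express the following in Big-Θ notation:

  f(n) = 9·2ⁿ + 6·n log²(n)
Θ(2ⁿ)

Order the terms by growth rate: 6·n log²(n) ≺ 9·2ⁿ.
The fastest-growing term 9·2ⁿ dominates as n → ∞; dropping its constant factor gives Θ(2ⁿ).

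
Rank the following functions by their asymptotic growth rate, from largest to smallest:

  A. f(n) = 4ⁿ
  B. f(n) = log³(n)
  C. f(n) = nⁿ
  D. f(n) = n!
C > D > A > B

Comparing growth rates:
C = nⁿ is O(nⁿ)
D = n! is O(n!)
A = 4ⁿ is O(4ⁿ)
B = log³(n) is O(log³ n)

Therefore, the order from fastest to slowest is: C > D > A > B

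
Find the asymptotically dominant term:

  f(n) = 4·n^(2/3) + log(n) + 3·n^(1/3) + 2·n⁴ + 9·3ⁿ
9·3ⁿ

Looking at each term:
  - 4·n^(2/3) is O(n^(2/3))
  - log(n) is O(log n)
  - 3·n^(1/3) is O(n^(1/3))
  - 2·n⁴ is O(n⁴)
  - 9·3ⁿ is O(3ⁿ)

The term 9·3ⁿ (O(3ⁿ)) grows fastest and dominates all others.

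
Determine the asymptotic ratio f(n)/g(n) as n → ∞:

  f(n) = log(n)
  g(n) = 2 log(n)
1/2

Since log(n) and 2 log(n) have the same growth rate (O(log n)),
the ratio converges to a constant: 1/2.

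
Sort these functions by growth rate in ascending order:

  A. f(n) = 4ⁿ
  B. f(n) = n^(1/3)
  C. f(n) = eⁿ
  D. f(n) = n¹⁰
B < D < C < A

Comparing growth rates:
B = n^(1/3) is O(n^(1/3))
D = n¹⁰ is O(n¹⁰)
C = eⁿ is O(eⁿ)
A = 4ⁿ is O(4ⁿ)

Therefore, the order from slowest to fastest is: B < D < C < A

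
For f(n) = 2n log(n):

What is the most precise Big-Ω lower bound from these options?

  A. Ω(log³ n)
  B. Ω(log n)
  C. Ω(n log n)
C

f(n) = 2n log(n) is Ω(n log n).
All listed options are valid Big-Ω bounds (lower bounds),
but Ω(n log n) is the tightest (largest valid bound).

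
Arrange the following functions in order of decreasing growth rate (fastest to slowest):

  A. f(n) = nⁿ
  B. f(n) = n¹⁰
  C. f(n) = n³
A > B > C

Comparing growth rates:
A = nⁿ is O(nⁿ)
B = n¹⁰ is O(n¹⁰)
C = n³ is O(n³)

Therefore, the order from fastest to slowest is: A > B > C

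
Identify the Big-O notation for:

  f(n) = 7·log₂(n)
O(log n)

The dominant term in 7·log₂(n) is 7·log₂(n), which is Θ(log n).
Constants are absorbed, so the tightest bound is O(log n).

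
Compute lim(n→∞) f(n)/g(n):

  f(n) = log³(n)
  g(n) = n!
0

Since log³(n) (O(log³ n)) grows slower than n! (O(n!)),
the ratio f(n)/g(n) → 0 as n → ∞.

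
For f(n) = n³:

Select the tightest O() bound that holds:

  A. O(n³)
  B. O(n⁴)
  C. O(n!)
A

f(n) = n³ is O(n³).
All listed options are valid Big-O bounds (upper bounds),
but O(n³) is the tightest (smallest valid bound).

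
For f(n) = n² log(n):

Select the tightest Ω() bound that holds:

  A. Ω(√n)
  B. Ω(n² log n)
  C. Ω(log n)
B

f(n) = n² log(n) is Ω(n² log n).
All listed options are valid Big-Ω bounds (lower bounds),
but Ω(n² log n) is the tightest (largest valid bound).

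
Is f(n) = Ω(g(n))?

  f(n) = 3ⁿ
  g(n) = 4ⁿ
False

f(n) = 3ⁿ is O(3ⁿ), and g(n) = 4ⁿ is O(4ⁿ).
Since O(3ⁿ) grows slower than O(4ⁿ), f(n) = Ω(g(n)) is false.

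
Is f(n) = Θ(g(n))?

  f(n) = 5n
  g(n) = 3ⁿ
False

f(n) = 5n is O(n), and g(n) = 3ⁿ is O(3ⁿ).
Since they have different growth rates, f(n) = Θ(g(n)) is false.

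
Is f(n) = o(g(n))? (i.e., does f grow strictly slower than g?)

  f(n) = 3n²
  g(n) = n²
False

f(n) = 3n² is O(n²), and g(n) = n² is O(n²).
Since they have the same growth rate, f(n) = o(g(n)) is false.
(f = o(g) requires f to grow strictly slower, not equal.)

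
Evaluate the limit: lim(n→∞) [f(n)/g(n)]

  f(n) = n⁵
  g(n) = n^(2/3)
∞

Since n⁵ (O(n⁵)) grows faster than n^(2/3) (O(n^(2/3))),
the ratio f(n)/g(n) → ∞ as n → ∞.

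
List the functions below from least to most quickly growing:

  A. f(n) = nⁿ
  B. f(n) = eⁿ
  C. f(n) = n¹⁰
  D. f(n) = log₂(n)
D < C < B < A

Comparing growth rates:
D = log₂(n) is O(log n)
C = n¹⁰ is O(n¹⁰)
B = eⁿ is O(eⁿ)
A = nⁿ is O(nⁿ)

Therefore, the order from slowest to fastest is: D < C < B < A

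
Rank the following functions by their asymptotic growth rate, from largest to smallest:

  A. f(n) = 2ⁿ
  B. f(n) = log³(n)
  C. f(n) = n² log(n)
A > C > B

Comparing growth rates:
A = 2ⁿ is O(2ⁿ)
C = n² log(n) is O(n² log n)
B = log³(n) is O(log³ n)

Therefore, the order from fastest to slowest is: A > C > B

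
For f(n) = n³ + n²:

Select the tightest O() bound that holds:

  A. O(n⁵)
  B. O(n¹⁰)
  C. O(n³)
C

f(n) = n³ + n² is O(n³).
All listed options are valid Big-O bounds (upper bounds),
but O(n³) is the tightest (smallest valid bound).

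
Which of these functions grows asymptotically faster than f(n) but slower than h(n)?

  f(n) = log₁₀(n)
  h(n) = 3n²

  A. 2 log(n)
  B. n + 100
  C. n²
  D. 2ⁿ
B

We need g(n) with log₁₀(n) = o(g(n)) and g(n) = o(3n²), i.e. O(log n) ≺ g ≺ O(n²).
Check each option:
  A. 2 log(n) — O(log n) does not grow strictly faster than f(n)
  B. n + 100 — O(n) is strictly between O(log n) and O(n²) ✓
  C. n² — O(n²) does not grow strictly slower than h(n)
  D. 2ⁿ — O(2ⁿ) does not grow strictly slower than h(n)

Only option B (n + 100) lies strictly between.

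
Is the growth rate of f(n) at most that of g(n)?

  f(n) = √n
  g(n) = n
True

f(n) = √n is O(√n), and g(n) = n is O(n).
Since O(√n) ⊆ O(n) (f grows no faster than g), f(n) = O(g(n)) is true.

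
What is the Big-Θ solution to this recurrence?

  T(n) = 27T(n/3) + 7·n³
Θ(n³ log n)

Master Theorem: a = 27, b = 3, f(n) = 7·n³.
Compute the critical exponent d = log₃(27) = 3.
Compare f(n) = Θ(n³) against n^d:
  k = 3 = d, so f(n) = Θ(n^d) — Case 2.
  Work is balanced across levels: T(n) = Θ(n^d log n) = Θ(n³ log n).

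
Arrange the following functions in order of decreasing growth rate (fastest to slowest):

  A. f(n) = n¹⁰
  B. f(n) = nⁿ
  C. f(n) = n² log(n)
B > A > C

Comparing growth rates:
B = nⁿ is O(nⁿ)
A = n¹⁰ is O(n¹⁰)
C = n² log(n) is O(n² log n)

Therefore, the order from fastest to slowest is: B > A > C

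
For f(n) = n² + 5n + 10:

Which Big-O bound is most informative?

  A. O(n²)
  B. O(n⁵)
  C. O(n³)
A

f(n) = n² + 5n + 10 is O(n²).
All listed options are valid Big-O bounds (upper bounds),
but O(n²) is the tightest (smallest valid bound).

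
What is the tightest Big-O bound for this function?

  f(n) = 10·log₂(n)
O(log n)

The dominant term in 10·log₂(n) is 10·log₂(n), which is Θ(log n).
Constants are absorbed, so the tightest bound is O(log n).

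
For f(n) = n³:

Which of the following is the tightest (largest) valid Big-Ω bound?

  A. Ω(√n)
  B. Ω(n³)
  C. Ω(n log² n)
B

f(n) = n³ is Ω(n³).
All listed options are valid Big-Ω bounds (lower bounds),
but Ω(n³) is the tightest (largest valid bound).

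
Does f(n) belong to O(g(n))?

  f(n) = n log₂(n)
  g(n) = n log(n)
True

f(n) = n log₂(n) and g(n) = n log(n) are both O(n log n).
Big-O permits equal growth rates (f ≤ c·g for some c), so f(n) = O(g(n)) is true.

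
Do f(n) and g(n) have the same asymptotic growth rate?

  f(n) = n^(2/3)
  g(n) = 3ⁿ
False

f(n) = n^(2/3) is O(n^(2/3)), and g(n) = 3ⁿ is O(3ⁿ).
Since they have different growth rates, f(n) = Θ(g(n)) is false.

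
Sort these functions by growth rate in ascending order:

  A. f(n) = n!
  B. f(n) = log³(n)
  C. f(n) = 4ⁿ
B < C < A

Comparing growth rates:
B = log³(n) is O(log³ n)
C = 4ⁿ is O(4ⁿ)
A = n! is O(n!)

Therefore, the order from slowest to fastest is: B < C < A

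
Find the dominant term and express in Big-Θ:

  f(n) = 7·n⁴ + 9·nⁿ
Θ(nⁿ)

Order the terms by growth rate: 7·n⁴ ≺ 9·nⁿ.
The fastest-growing term 9·nⁿ dominates as n → ∞; dropping its constant factor gives Θ(nⁿ).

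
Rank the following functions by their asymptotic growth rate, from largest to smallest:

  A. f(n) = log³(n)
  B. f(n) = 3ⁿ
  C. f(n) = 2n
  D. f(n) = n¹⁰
B > D > C > A

Comparing growth rates:
B = 3ⁿ is O(3ⁿ)
D = n¹⁰ is O(n¹⁰)
C = 2n is O(n)
A = log³(n) is O(log³ n)

Therefore, the order from fastest to slowest is: B > D > C > A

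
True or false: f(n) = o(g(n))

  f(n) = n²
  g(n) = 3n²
False

f(n) = n² is O(n²), and g(n) = 3n² is O(n²).
Since they have the same growth rate, f(n) = o(g(n)) is false.
(f = o(g) requires f to grow strictly slower, not equal.)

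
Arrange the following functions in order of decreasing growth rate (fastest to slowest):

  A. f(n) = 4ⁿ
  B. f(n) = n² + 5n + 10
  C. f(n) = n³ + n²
A > C > B

Comparing growth rates:
A = 4ⁿ is O(4ⁿ)
C = n³ + n² is O(n³)
B = n² + 5n + 10 is O(n²)

Therefore, the order from fastest to slowest is: A > C > B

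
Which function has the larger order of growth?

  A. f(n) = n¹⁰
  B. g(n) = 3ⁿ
B

f(n) = n¹⁰ is O(n¹⁰), while g(n) = 3ⁿ is O(3ⁿ).
Since O(3ⁿ) grows faster than O(n¹⁰), g(n) dominates.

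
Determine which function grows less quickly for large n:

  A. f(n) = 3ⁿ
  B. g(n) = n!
A

f(n) = 3ⁿ is O(3ⁿ), while g(n) = n! is O(n!).
Since O(3ⁿ) grows slower than O(n!), f(n) is dominated.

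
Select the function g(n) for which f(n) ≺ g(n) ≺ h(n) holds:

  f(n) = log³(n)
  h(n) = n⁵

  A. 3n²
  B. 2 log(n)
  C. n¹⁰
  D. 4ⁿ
A

We need g(n) with log³(n) = o(g(n)) and g(n) = o(n⁵), i.e. O(log³ n) ≺ g ≺ O(n⁵).
Check each option:
  A. 3n² — O(n²) is strictly between O(log³ n) and O(n⁵) ✓
  B. 2 log(n) — O(log n) does not grow strictly faster than f(n)
  C. n¹⁰ — O(n¹⁰) does not grow strictly slower than h(n)
  D. 4ⁿ — O(4ⁿ) does not grow strictly slower than h(n)

Only option A (3n²) lies strictly between.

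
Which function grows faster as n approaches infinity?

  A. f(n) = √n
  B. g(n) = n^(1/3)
A

f(n) = √n is O(√n), while g(n) = n^(1/3) is O(n^(1/3)).
Since O(√n) grows faster than O(n^(1/3)), f(n) dominates.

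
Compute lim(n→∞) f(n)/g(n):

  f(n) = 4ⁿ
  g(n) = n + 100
∞

Since 4ⁿ (O(4ⁿ)) grows faster than n + 100 (O(n)),
the ratio f(n)/g(n) → ∞ as n → ∞.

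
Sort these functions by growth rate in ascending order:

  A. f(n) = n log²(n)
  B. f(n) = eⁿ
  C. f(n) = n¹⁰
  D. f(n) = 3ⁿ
A < C < B < D

Comparing growth rates:
A = n log²(n) is O(n log² n)
C = n¹⁰ is O(n¹⁰)
B = eⁿ is O(eⁿ)
D = 3ⁿ is O(3ⁿ)

Therefore, the order from slowest to fastest is: A < C < B < D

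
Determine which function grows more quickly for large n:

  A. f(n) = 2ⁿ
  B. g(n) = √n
A

f(n) = 2ⁿ is O(2ⁿ), while g(n) = √n is O(√n).
Since O(2ⁿ) grows faster than O(√n), f(n) dominates.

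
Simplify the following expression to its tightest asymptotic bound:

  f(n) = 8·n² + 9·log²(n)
Θ(n²)

Order the terms by growth rate: 9·log²(n) ≺ 8·n².
The fastest-growing term 8·n² dominates as n → ∞; dropping its constant factor gives Θ(n²).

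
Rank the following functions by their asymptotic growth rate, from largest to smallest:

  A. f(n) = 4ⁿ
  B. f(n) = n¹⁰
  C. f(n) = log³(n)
A > B > C

Comparing growth rates:
A = 4ⁿ is O(4ⁿ)
B = n¹⁰ is O(n¹⁰)
C = log³(n) is O(log³ n)

Therefore, the order from fastest to slowest is: A > B > C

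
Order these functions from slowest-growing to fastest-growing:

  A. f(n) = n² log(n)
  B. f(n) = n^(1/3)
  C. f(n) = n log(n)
B < C < A

Comparing growth rates:
B = n^(1/3) is O(n^(1/3))
C = n log(n) is O(n log n)
A = n² log(n) is O(n² log n)

Therefore, the order from slowest to fastest is: B < C < A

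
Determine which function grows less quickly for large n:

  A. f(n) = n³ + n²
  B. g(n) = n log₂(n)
B

f(n) = n³ + n² is O(n³), while g(n) = n log₂(n) is O(n log n).
Since O(n log n) grows slower than O(n³), g(n) is dominated.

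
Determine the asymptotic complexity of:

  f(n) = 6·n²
O(n²)

The dominant term in 6·n² is 6·n², which is Θ(n²).
Constants are absorbed, so the tightest bound is O(n²).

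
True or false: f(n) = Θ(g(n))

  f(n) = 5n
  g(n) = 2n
True

f(n) = 5n and g(n) = 2n are both O(n).
Since they have the same asymptotic growth rate, f(n) = Θ(g(n)) is true.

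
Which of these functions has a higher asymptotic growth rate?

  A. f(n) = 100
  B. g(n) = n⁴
B

f(n) = 100 is O(1), while g(n) = n⁴ is O(n⁴).
Since O(n⁴) grows faster than O(1), g(n) dominates.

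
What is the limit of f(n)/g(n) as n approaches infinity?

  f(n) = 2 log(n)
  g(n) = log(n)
2

Since 2 log(n) and log(n) have the same growth rate (O(log n)),
the ratio converges to a constant: 2.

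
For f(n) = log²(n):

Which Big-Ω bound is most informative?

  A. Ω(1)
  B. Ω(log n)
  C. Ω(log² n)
C

f(n) = log²(n) is Ω(log² n).
All listed options are valid Big-Ω bounds (lower bounds),
but Ω(log² n) is the tightest (largest valid bound).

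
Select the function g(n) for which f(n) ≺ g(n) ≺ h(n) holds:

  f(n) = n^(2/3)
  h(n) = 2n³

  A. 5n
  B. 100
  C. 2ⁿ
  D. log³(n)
A

We need g(n) with n^(2/3) = o(g(n)) and g(n) = o(2n³), i.e. O(n^(2/3)) ≺ g ≺ O(n³).
Check each option:
  A. 5n — O(n) is strictly between O(n^(2/3)) and O(n³) ✓
  B. 100 — O(1) does not grow strictly faster than f(n)
  C. 2ⁿ — O(2ⁿ) does not grow strictly slower than h(n)
  D. log³(n) — O(log³ n) does not grow strictly faster than f(n)

Only option A (5n) lies strictly between.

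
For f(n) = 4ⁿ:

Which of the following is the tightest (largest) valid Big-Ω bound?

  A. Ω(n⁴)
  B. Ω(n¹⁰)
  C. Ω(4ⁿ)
C

f(n) = 4ⁿ is Ω(4ⁿ).
All listed options are valid Big-Ω bounds (lower bounds),
but Ω(4ⁿ) is the tightest (largest valid bound).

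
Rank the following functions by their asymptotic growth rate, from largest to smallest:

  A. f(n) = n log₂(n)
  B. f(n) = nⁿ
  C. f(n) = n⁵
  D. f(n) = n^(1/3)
B > C > A > D

Comparing growth rates:
B = nⁿ is O(nⁿ)
C = n⁵ is O(n⁵)
A = n log₂(n) is O(n log n)
D = n^(1/3) is O(n^(1/3))

Therefore, the order from fastest to slowest is: B > C > A > D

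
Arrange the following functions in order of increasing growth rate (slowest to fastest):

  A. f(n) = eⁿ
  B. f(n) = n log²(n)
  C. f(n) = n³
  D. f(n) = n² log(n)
B < D < C < A

Comparing growth rates:
B = n log²(n) is O(n log² n)
D = n² log(n) is O(n² log n)
C = n³ is O(n³)
A = eⁿ is O(eⁿ)

Therefore, the order from slowest to fastest is: B < D < C < A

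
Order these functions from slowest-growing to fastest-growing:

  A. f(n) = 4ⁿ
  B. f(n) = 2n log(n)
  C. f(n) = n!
B < A < C

Comparing growth rates:
B = 2n log(n) is O(n log n)
A = 4ⁿ is O(4ⁿ)
C = n! is O(n!)

Therefore, the order from slowest to fastest is: B < A < C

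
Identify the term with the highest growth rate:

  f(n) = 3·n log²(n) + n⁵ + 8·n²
n⁵

Looking at each term:
  - 3·n log²(n) is O(n log² n)
  - n⁵ is O(n⁵)
  - 8·n² is O(n²)

The term n⁵ (O(n⁵)) grows fastest and dominates all others.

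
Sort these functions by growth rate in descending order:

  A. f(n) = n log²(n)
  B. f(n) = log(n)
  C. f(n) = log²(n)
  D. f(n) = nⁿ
D > A > C > B

Comparing growth rates:
D = nⁿ is O(nⁿ)
A = n log²(n) is O(n log² n)
C = log²(n) is O(log² n)
B = log(n) is O(log n)

Therefore, the order from fastest to slowest is: D > A > C > B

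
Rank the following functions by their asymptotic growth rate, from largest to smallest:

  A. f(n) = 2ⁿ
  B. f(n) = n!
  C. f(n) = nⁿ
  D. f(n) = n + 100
C > B > A > D

Comparing growth rates:
C = nⁿ is O(nⁿ)
B = n! is O(n!)
A = 2ⁿ is O(2ⁿ)
D = n + 100 is O(n)

Therefore, the order from fastest to slowest is: C > B > A > D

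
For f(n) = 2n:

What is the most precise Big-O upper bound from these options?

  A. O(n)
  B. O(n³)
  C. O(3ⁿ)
A

f(n) = 2n is O(n).
All listed options are valid Big-O bounds (upper bounds),
but O(n) is the tightest (smallest valid bound).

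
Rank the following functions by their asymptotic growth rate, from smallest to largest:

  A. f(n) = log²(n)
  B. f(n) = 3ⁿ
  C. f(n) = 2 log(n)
C < A < B

Comparing growth rates:
C = 2 log(n) is O(log n)
A = log²(n) is O(log² n)
B = 3ⁿ is O(3ⁿ)

Therefore, the order from slowest to fastest is: C < A < B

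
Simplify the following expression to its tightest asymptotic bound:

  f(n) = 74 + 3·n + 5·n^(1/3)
Θ(n)

Order the terms by growth rate: 74 ≺ 5·n^(1/3) ≺ 3·n.
The fastest-growing term 3·n dominates as n → ∞; dropping its constant factor gives Θ(n).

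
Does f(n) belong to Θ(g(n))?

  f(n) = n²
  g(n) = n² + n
True

f(n) = n² and g(n) = n² + n are both O(n²).
Since they have the same asymptotic growth rate, f(n) = Θ(g(n)) is true.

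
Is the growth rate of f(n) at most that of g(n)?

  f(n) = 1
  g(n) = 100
True

f(n) = 1 and g(n) = 100 are both O(1).
Big-O permits equal growth rates (f ≤ c·g for some c), so f(n) = O(g(n)) is true.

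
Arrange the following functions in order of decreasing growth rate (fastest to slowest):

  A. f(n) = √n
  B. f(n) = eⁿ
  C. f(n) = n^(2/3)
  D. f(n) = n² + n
B > D > C > A

Comparing growth rates:
B = eⁿ is O(eⁿ)
D = n² + n is O(n²)
C = n^(2/3) is O(n^(2/3))
A = √n is O(√n)

Therefore, the order from fastest to slowest is: B > D > C > A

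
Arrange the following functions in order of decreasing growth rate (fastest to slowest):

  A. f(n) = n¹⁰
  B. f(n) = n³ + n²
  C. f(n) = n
A > B > C

Comparing growth rates:
A = n¹⁰ is O(n¹⁰)
B = n³ + n² is O(n³)
C = n is O(n)

Therefore, the order from fastest to slowest is: A > B > C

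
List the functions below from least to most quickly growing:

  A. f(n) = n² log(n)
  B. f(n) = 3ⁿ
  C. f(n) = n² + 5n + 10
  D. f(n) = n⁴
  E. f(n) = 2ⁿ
C < A < D < E < B

Comparing growth rates:
C = n² + 5n + 10 is O(n²)
A = n² log(n) is O(n² log n)
D = n⁴ is O(n⁴)
E = 2ⁿ is O(2ⁿ)
B = 3ⁿ is O(3ⁿ)

Therefore, the order from slowest to fastest is: C < A < D < E < B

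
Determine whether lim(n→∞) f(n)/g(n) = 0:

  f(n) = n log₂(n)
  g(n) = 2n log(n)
False

f(n) = n log₂(n) is O(n log n), and g(n) = 2n log(n) is O(n log n).
Since they have the same growth rate, f(n) = o(g(n)) is false.
(f = o(g) requires f to grow strictly slower, not equal.)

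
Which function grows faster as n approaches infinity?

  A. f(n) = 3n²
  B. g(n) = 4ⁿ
B

f(n) = 3n² is O(n²), while g(n) = 4ⁿ is O(4ⁿ).
Since O(4ⁿ) grows faster than O(n²), g(n) dominates.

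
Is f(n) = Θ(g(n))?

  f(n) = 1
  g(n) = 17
True

f(n) = 1 and g(n) = 17 are both O(1).
Since they have the same asymptotic growth rate, f(n) = Θ(g(n)) is true.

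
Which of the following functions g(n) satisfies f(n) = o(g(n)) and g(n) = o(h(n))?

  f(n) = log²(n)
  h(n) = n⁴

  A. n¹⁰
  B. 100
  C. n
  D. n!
C

We need g(n) with log²(n) = o(g(n)) and g(n) = o(n⁴), i.e. O(log² n) ≺ g ≺ O(n⁴).
Check each option:
  A. n¹⁰ — O(n¹⁰) does not grow strictly slower than h(n)
  B. 100 — O(1) does not grow strictly faster than f(n)
  C. n — O(n) is strictly between O(log² n) and O(n⁴) ✓
  D. n! — O(n!) does not grow strictly slower than h(n)

Only option C (n) lies strictly between.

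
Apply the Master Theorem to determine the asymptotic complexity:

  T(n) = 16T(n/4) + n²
Θ(n² log n)

Master Theorem: a = 16, b = 4, f(n) = n².
Compute the critical exponent d = log₄(16) = 2.
Compare f(n) = Θ(n²) against n^d:
  k = 2 = d, so f(n) = Θ(n^d) — Case 2.
  Work is balanced across levels: T(n) = Θ(n^d log n) = Θ(n² log n).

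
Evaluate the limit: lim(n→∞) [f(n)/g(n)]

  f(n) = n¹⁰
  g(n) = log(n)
∞

Since n¹⁰ (O(n¹⁰)) grows faster than log(n) (O(log n)),
the ratio f(n)/g(n) → ∞ as n → ∞.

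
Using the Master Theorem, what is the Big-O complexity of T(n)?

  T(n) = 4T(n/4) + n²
Θ(n²)

Master Theorem: a = 4, b = 4, f(n) = n².
Compute the critical exponent d = log₄(4) = 1.
Compare f(n) = Θ(n²) against n^d:
  k = 2 > d = 1, so f(n) = Ω(n^(d+ε)) — Case 3.
  Regularity: a·(n/b)^2/n^2 = a/b^2 = 4/16 < 1 ✓.
  The top-level work dominates: T(n) = Θ(f(n)) = Θ(n²).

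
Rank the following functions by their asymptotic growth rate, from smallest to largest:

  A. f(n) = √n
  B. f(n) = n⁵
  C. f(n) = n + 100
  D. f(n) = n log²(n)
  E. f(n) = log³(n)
E < A < C < D < B

Comparing growth rates:
E = log³(n) is O(log³ n)
A = √n is O(√n)
C = n + 100 is O(n)
D = n log²(n) is O(n log² n)
B = n⁵ is O(n⁵)

Therefore, the order from slowest to fastest is: E < A < C < D < B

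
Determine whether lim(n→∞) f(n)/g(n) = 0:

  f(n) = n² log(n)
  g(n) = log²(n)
False

f(n) = n² log(n) is O(n² log n), and g(n) = log²(n) is O(log² n).
Since O(n² log n) grows faster than or equal to O(log² n), f(n) = o(g(n)) is false.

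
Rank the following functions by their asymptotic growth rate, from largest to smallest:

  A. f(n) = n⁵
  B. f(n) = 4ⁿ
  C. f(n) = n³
B > A > C

Comparing growth rates:
B = 4ⁿ is O(4ⁿ)
A = n⁵ is O(n⁵)
C = n³ is O(n³)

Therefore, the order from fastest to slowest is: B > A > C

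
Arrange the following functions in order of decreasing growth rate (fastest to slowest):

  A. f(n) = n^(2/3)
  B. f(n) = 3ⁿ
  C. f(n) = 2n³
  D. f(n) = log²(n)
B > C > A > D

Comparing growth rates:
B = 3ⁿ is O(3ⁿ)
C = 2n³ is O(n³)
A = n^(2/3) is O(n^(2/3))
D = log²(n) is O(log² n)

Therefore, the order from fastest to slowest is: B > C > A > D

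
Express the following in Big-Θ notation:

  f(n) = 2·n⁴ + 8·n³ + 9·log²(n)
Θ(n⁴)

Order the terms by growth rate: 9·log²(n) ≺ 8·n³ ≺ 2·n⁴.
The fastest-growing term 2·n⁴ dominates as n → ∞; dropping its constant factor gives Θ(n⁴).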